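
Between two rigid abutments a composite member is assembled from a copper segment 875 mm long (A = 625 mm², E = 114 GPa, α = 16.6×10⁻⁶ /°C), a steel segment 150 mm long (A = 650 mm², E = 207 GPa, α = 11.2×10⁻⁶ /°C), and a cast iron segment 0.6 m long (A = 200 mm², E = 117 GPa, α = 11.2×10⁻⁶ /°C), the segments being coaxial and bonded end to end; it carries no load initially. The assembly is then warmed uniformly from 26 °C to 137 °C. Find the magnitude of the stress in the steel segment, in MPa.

If the supports were absent, the total length change would be Σ αᵢΔT Lᵢ = 16.6×10⁻⁶×111×875 + 11.2×10⁻⁶×111×150 + 11.2×10⁻⁶×111×600 = 2.545 mm.
Since the ends are fixed, an axial force P builds up, equal in every segment, with P · Σ Lᵢ/(AᵢEᵢ) = δ_free.
The series flexibility is Σ Lᵢ/(AᵢEᵢ) = 875/(625×114×10³) + 150/(650×207×10³) + 600/(200×117×10³) = 3.904×10⁻⁵ mm/N.
So P = 2.545 / 3.904×10⁻⁵ = 65.19 kN, compressive.
σ_{steel} = P / A = 65190 / 650 = 100.3 MPa.

σ ≈ 100 MPa (compressive)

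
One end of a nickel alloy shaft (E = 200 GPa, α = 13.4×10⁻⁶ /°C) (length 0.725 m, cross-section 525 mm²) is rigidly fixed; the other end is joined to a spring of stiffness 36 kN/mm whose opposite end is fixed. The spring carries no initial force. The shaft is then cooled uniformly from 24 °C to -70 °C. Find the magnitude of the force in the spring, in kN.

P ≈ 26.3 kN

The unrestrained thermal change is αΔT L = 13.4×10⁻⁶ × 94 × 725 = 0.9132 mm.
Let P be the tensile force in the spring. The shaft extends elastically by PL/(AE) and the spring stretches by P/k; together these equal δ_free.
P [ L/(AE) + 1/k ] = δ_free → P [ 725/(525×200×10³) + 1/(36×10³) ] = 0.9132.
P = 0.9132 / 3.468×10⁻⁵ = 26330 N.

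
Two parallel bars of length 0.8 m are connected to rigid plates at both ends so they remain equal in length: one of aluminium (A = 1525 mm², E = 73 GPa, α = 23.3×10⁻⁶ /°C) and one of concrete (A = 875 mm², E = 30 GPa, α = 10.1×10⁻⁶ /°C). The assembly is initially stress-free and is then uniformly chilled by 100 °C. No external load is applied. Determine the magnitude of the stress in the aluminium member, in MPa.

σ ≈ 18.4 MPa (tensile)

Equilibrium of a rigid end plate with no external load gives equal and opposite internal forces ±P in the two members. Since α_{aluminium} > α_{concrete}, cooling drives the aluminium into tension and the concrete into compression.
Setting the final lengths equal and cancelling L: (α₁ − α₂)ΔT = P/(A₁E₁) + P/(A₂E₂).
|α₁ − α₂|·ΔT = 13.2×10⁻⁶ × 100 = 0.00132.
1/(A₁E₁) + 1/(A₂E₂) = 1/(1525×73×10³) + 1/(875×30×10³) = 4.708×10⁻⁸ N⁻¹.
So P = 0.00132 / 4.708×10⁻⁸ = 28.04 kN.
σ_{aluminium} = P/A₁ = 28040/1525 = 18.39 MPa, tensile.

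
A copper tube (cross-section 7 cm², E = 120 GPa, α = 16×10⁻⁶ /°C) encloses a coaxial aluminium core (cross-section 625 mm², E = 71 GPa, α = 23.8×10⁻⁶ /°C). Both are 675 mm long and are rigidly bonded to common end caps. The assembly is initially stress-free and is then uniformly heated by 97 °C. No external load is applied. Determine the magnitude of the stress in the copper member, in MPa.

Equilibrium of a rigid end plate with no external load gives equal and opposite internal forces ±P in the two members. Since α_{aluminium} > α_{copper}, heating drives the aluminium into compression and the copper into tension.
Compatibility of the two members (thermal + elastic change equal): (α₁ − α₂)ΔT = P·[1/(A₁E₁) + 1/(A₂E₂)].
|α₁ − α₂|·ΔT = 7.8×10⁻⁶ × 97 = 0.0007566.
1/(A₁E₁) + 1/(A₂E₂) = 1/(700×120×10³) + 1/(625×71×10³) = 3.444×10⁻⁸ N⁻¹.
So P = 0.0007566 / 3.444×10⁻⁸ = 21.97 kN.
σ_{copper} = P/A₁ = 21970/700 = 31.38 MPa, tensile.

σ ≈ 31.4 MPa (tensile)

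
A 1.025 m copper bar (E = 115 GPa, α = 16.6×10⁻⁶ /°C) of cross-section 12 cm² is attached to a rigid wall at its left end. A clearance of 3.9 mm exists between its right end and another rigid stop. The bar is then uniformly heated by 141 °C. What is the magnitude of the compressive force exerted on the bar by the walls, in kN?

Free thermal elongation = αΔT L = 16.6×10⁻⁶ × 141 × 1025 = 2.399 mm.
This is smaller than the 3.9 mm clearance, so the bar expands freely without reaching the stop — the stress is zero.

P ≈ 0 kN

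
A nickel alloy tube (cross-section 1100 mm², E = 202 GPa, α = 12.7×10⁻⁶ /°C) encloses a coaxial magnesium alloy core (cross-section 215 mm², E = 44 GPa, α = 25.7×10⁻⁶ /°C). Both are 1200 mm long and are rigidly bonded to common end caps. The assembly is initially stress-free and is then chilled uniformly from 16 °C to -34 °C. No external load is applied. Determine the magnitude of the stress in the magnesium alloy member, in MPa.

Both members must finish at the same length. With the larger α, the magnesium alloy tends to over-contract; the plates restrain it, putting the magnesium alloy in tension and the nickel alloy in compression. With no external load the two internal forces are equal and opposite, magnitude P.
Equating the net (thermal + elastic) strains gives |α₁ − α₂|·ΔT = P·[1/(A₁E₁) + 1/(A₂E₂)].
|α₁ − α₂|·ΔT = 13×10⁻⁶ × 50 = 0.00065.
1/(A₁E₁) + 1/(A₂E₂) = 1/(1100×202×10³) + 1/(215×44×10³) = 1.102×10⁻⁷ N⁻¹.
So P = 0.00065 / 1.102×10⁻⁷ = 5.898 kN.
σ_{magnesium alloy} = P/A₂ = 5898/215 = 27.43 MPa, tensile.

σ ≈ 27.4 MPa (tensile)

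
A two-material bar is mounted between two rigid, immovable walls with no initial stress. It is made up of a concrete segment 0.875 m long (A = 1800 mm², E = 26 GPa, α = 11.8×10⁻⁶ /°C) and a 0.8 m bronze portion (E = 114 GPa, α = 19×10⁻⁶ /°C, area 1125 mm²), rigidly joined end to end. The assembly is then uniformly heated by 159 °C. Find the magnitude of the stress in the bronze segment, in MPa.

σ ≈ 145 MPa (compressive)

If the supports were absent, the total length change would be Σ αᵢΔT Lᵢ = 11.8×10⁻⁶×159×875 + 19×10⁻⁶×159×800 = 4.058 mm.
The walls prevent any net length change, so an axial force P (same in every segment) develops. Compatibility: P · Σ Lᵢ/(AᵢEᵢ) = δ_free.
Σ Lᵢ/(AᵢEᵢ) = 875/(1800×26×10³) + 800/(1125×114×10³) = 2.493×10⁻⁵ mm/N.
Hence P = δ_free / Σ(L/AE) = 4.058/2.493×10⁻⁵ = 162.8 kN (compressive).
σ_{bronze} = P / A = 162800 / 1125 = 144.7 MPa.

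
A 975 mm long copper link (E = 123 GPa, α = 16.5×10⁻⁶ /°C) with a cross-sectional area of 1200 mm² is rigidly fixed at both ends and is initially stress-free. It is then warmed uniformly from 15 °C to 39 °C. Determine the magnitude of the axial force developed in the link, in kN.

The ends cannot move, so σ = EαΔT = 123×10³ × 16.5×10⁻⁶ × 24 = 48.71 MPa.
Axial force P = σA = 48.71 × 1200 = 58450 N = 58.45 kN, compressive.

P ≈ 58.4 kN (compressive)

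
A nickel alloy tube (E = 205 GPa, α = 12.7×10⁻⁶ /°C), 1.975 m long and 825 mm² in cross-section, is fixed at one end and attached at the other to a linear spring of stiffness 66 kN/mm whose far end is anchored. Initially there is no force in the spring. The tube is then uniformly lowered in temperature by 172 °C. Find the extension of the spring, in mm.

The unrestrained thermal change is αΔT L = 12.7×10⁻⁶ × 172 × 1975 = 4.314 mm.
Let P be the tensile force in the spring. The tube extends elastically by PL/(AE) and the spring stretches by P/k; together these equal δ_free.
So P = δ_free / [L/(AE) + 1/k] = 4.314 / [ 1975/(825×205×10³) + 1/(66×10³) ].
P = 4.314 / 2.683×10⁻⁵ = 160800 N.
Spring extension = P/k = 160800/(66×10³) = 2.436 mm.

δ ≈ 2.44 mm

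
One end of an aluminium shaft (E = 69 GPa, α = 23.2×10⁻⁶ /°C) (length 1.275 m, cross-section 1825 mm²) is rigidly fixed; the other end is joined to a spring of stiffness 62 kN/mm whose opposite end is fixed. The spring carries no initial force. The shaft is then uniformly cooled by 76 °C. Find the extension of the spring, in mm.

Free thermal contraction: δ_free = αΔT L = 23.2×10⁻⁶ × 76 × 1275 = 2.248 mm.
Let P be the tensile force in the spring. The shaft extends elastically by PL/(AE) and the spring stretches by P/k; together these equal δ_free.
P [ L/(AE) + 1/k ] = δ_free → P [ 1275/(1825×69×10³) + 1/(62×10³) ] = 2.248.
P = 2.248 / 2.625×10⁻⁵ = 85630 N.
Spring extension = P/k = 85630/(62×10³) = 1.381 mm.

δ ≈ 1.38 mm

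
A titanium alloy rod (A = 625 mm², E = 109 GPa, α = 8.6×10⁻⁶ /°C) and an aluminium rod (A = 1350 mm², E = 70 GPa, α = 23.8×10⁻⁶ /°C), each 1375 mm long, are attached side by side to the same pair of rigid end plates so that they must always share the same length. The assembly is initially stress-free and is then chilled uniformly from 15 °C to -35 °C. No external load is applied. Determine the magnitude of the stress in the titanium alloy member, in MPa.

The aluminium has the larger α, so on cooling it would change length more than the titanium alloy if both were free. The rigid plates force a common final length, so the aluminium is put into tension and the titanium alloy into compression, with equal and opposite forces P (no external load).
Setting the final lengths equal and cancelling L: (α₁ − α₂)ΔT = P/(A₁E₁) + P/(A₂E₂).
|α₁ − α₂|·ΔT = 15.2×10⁻⁶ × 50 = 0.00076.
1/(A₁E₁) + 1/(A₂E₂) = 1/(625×109×10³) + 1/(1350×70×10³) = 2.526×10⁻⁸ N⁻¹.
P = 0.00076 / 2.526×10⁻⁸ = 30090 N = 30.09 kN.
σ_{titanium alloy} = P/A₁ = 30090/625 = 48.14 MPa, compressive.

σ ≈ 48.1 MPa (compressive)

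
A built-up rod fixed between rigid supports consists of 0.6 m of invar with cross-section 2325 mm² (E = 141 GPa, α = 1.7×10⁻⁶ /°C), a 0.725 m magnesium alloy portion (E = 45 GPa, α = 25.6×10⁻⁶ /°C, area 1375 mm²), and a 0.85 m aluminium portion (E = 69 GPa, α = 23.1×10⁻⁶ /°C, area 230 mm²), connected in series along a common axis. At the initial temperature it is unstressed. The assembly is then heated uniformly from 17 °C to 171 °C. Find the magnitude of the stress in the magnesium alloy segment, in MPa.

σ ≈ 65.4 MPa (compressive)

With the walls removed the bar would change length by δ_free = Σ αᵢΔT Lᵢ = 1.7×10⁻⁶×154×600 + 25.6×10⁻⁶×154×725 + 23.1×10⁻⁶×154×850 = 6.039 mm.
The walls prevent any net length change, so an axial force P (same in every segment) develops. Compatibility: P · Σ Lᵢ/(AᵢEᵢ) = δ_free.
The series flexibility is Σ Lᵢ/(AᵢEᵢ) = 600/(2325×141×10³) + 725/(1375×45×10³) + 850/(230×69×10³) = 6.711×10⁻⁵ mm/N.
So P = 6.039 / 6.711×10⁻⁵ = 89.99 kN, compressive.
σ_{magnesium alloy} = P / A = 89990 / 1375 = 65.45 MPa.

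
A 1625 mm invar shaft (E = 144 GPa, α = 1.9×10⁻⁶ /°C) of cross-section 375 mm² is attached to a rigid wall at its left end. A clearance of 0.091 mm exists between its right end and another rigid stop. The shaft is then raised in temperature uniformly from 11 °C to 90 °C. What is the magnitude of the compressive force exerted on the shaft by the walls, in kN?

P ≈ 5.08 kN

If the wall were absent the shaft would grow by αΔT L = 1.9×10⁻⁶ × 79 × 1625 = 0.2439 mm.
This exceeds the 0.091 mm gap, so the wall pushes back. The portion of expansion that must be recovered elastically is δ_free − gap = 0.2439 − 0.091 = 0.1529 mm.
That suppressed elongation corresponds to σ = E·Δ/L = 144×10³ × 0.1529/1625 = 13.55 MPa.
P = σA = 13.55 × 375 = 5.081 kN.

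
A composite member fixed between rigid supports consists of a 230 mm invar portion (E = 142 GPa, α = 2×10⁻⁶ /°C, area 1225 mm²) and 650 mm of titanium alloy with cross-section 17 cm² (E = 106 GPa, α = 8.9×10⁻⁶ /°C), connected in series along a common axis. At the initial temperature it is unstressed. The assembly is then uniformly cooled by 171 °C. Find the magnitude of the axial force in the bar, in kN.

If the supports were absent, the total length change would be Σ αᵢΔT Lᵢ = 2×10⁻⁶×171×230 + 8.9×10⁻⁶×171×650 = 1.068 mm.
The walls prevent any net length change, so an axial force P (same in every segment) develops. Compatibility: P · Σ Lᵢ/(AᵢEᵢ) = δ_free.
Σ Lᵢ/(AᵢEᵢ) = 230/(1225×142×10³) + 650/(1700×106×10³) = 4.929×10⁻⁶ mm/N.
Hence P = δ_free / Σ(L/AE) = 1.068/4.929×10⁻⁶ = 216.6 kN (tensile).

P ≈ 217 kN (tensile)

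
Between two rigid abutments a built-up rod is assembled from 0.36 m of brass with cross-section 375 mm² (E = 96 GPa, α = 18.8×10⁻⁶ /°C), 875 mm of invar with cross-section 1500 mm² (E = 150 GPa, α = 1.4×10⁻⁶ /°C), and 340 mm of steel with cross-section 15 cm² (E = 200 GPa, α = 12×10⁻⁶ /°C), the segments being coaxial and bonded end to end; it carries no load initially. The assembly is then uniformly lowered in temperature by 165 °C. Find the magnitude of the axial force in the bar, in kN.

If the supports were absent, the total length change would be Σ αᵢΔT Lᵢ = 18.8×10⁻⁶×165×360 + 1.4×10⁻⁶×165×875 + 12×10⁻⁶×165×340 = 1.992 mm.
The walls prevent any net length change, so an axial force P (same in every segment) develops. Compatibility: P · Σ Lᵢ/(AᵢEᵢ) = δ_free.
Σ Lᵢ/(AᵢEᵢ) = 360/(375×96×10³) + 875/(1500×150×10³) + 340/(1500×200×10³) = 1.502×10⁻⁵ mm/N.
P = 1.992 / 1.502×10⁻⁵ = 132600 N = 132.6 kN, tensile.

P ≈ 133 kN (tensile)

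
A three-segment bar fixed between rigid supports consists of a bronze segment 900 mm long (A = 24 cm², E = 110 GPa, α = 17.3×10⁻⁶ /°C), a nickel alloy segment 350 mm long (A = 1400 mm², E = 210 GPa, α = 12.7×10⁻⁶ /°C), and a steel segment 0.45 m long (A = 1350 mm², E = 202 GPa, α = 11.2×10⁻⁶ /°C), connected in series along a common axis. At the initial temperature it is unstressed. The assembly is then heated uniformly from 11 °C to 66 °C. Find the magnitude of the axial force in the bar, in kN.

P ≈ 220 kN (compressive)

Free thermal expansion of the whole bar: Σ αᵢΔT Lᵢ = 17.3×10⁻⁶×55×900 + 12.7×10⁻⁶×55×350 + 11.2×10⁻⁶×55×450 = 1.378 mm.
The rigid supports impose zero overall length change; the single axial force P common to all segments must satisfy P Σ Lᵢ/(AᵢEᵢ) = δ_free.
Σ Lᵢ/(AᵢEᵢ) = 900/(2400×110×10³) + 350/(1400×210×10³) + 450/(1350×202×10³) = 6.25×10⁻⁶ mm/N.
P = 1.378 / 6.25×10⁻⁶ = 220500 N = 220.5 kN, compressive.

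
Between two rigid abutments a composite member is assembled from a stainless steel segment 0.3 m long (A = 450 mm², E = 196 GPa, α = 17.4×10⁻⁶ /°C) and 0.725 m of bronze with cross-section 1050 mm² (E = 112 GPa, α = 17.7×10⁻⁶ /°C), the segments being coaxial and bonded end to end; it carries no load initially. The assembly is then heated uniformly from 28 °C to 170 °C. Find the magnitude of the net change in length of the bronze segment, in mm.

|ΔL| ≈ 0.17 mm

Free thermal expansion of the whole bar: Σ αᵢΔT Lᵢ = 17.4×10⁻⁶×142×300 + 17.7×10⁻⁶×142×725 = 2.563 mm.
Since the ends are fixed, an axial force P builds up, equal in every segment, with P · Σ Lᵢ/(AᵢEᵢ) = δ_free.
Σ Lᵢ/(AᵢEᵢ) = 300/(450×196×10³) + 725/(1050×112×10³) = 9.566×10⁻⁶ mm/N.
So P = 2.563 / 9.566×10⁻⁶ = 268 kN, compressive.
For the bronze segment, free thermal change = 17.7×10⁻⁶×142×725 = 1.822 mm and elastic change from P = 268000×725/(1050×112×10³) = 1.652 mm; these oppose, so the net change is 0.17 mm (segment lengthens).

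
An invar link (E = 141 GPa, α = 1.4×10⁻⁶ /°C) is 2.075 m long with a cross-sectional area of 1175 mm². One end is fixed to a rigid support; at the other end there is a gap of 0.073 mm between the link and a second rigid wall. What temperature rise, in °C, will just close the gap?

The gap closes when αΔT L = 0.073 mm, since the link is still unstressed at that instant.
ΔT = 0.073 / (1.4×10⁻⁶ × 2075) = 25.13 °C.

ΔT ≈ 25.1 °C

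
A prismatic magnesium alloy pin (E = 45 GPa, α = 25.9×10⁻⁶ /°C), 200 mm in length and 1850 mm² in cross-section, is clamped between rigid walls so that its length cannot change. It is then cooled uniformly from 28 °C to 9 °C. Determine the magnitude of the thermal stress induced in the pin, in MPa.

σ ≈ 22.1 MPa (tensile)

Because both ends are immovable the net strain is zero, and the suppressed thermal strain is αΔT = 25.9×10⁻⁶ × 19 = 492.1×10⁻⁶.
Hence σ = E·αΔT = 45×10³ × 492.1×10⁻⁶ = 22.14 MPa, tensile.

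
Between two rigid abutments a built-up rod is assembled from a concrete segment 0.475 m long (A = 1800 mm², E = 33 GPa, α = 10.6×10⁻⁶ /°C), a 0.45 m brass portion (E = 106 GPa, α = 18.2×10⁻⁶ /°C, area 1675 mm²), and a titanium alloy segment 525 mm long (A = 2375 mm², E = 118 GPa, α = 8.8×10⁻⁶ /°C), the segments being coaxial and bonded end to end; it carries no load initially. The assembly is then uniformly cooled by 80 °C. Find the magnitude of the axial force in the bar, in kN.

P ≈ 115 kN (tensile)

If the supports were absent, the total length change would be Σ αᵢΔT Lᵢ = 10.6×10⁻⁶×80×475 + 18.2×10⁻⁶×80×450 + 8.8×10⁻⁶×80×525 = 1.428 mm.
The walls prevent any net length change, so an axial force P (same in every segment) develops. Compatibility: P · Σ Lᵢ/(AᵢEᵢ) = δ_free.
The series flexibility is Σ Lᵢ/(AᵢEᵢ) = 475/(1800×33×10³) + 450/(1675×106×10³) + 525/(2375×118×10³) = 1.24×10⁻⁵ mm/N.
So P = 1.428 / 1.24×10⁻⁵ = 115.1 kN, tensile.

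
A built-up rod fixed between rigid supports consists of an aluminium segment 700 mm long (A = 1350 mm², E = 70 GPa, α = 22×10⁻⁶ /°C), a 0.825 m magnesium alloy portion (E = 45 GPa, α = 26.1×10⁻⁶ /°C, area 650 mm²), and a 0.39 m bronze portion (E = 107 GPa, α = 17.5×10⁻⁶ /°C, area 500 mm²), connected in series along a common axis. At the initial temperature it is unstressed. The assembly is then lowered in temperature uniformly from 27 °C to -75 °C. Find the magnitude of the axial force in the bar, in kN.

Free thermal contraction of the whole bar: Σ αᵢΔT Lᵢ = 22×10⁻⁶×102×700 + 26.1×10⁻⁶×102×825 + 17.5×10⁻⁶×102×390 = 4.463 mm.
Since the ends are fixed, an axial force P builds up, equal in every segment, with P · Σ Lᵢ/(AᵢEᵢ) = δ_free.
The series flexibility is Σ Lᵢ/(AᵢEᵢ) = 700/(1350×70×10³) + 825/(650×45×10³) + 390/(500×107×10³) = 4.29×10⁻⁵ mm/N.
So P = 4.463 / 4.29×10⁻⁵ = 104 kN, tensile.

P ≈ 104 kN (tensile)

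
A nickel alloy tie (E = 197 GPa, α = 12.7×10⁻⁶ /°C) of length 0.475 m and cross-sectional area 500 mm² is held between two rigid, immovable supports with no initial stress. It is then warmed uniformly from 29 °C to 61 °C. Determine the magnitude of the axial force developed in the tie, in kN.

The ends cannot move, so σ = EαΔT = 197×10³ × 12.7×10⁻⁶ × 32 = 80.06 MPa.
Then P = σA = 80.06 × 500 mm² = 40.03 kN, compressive.

P ≈ 40 kN (compressive)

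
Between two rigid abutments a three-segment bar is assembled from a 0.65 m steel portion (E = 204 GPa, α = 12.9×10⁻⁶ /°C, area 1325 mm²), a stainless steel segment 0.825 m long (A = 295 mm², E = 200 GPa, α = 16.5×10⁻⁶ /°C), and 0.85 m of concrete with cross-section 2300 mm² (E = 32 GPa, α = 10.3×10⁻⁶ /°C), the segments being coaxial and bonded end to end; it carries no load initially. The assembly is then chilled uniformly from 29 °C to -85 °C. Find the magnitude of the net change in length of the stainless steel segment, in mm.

If the supports were absent, the total length change would be Σ αᵢΔT Lᵢ = 12.9×10⁻⁶×114×650 + 16.5×10⁻⁶×114×825 + 10.3×10⁻⁶×114×850 = 3.506 mm.
The rigid supports impose zero overall length change; the single axial force P common to all segments must satisfy P Σ Lᵢ/(AᵢEᵢ) = δ_free.
The series flexibility is Σ Lᵢ/(AᵢEᵢ) = 650/(1325×204×10³) + 825/(295×200×10³) + 850/(2300×32×10³) = 2.794×10⁻⁵ mm/N.
So P = 3.506 / 2.794×10⁻⁵ = 125.5 kN, tensile.
For the stainless steel segment, free thermal change = 16.5×10⁻⁶×114×825 = 1.552 mm and elastic change from P = 125500×825/(295×200×10³) = 1.755 mm; these oppose, so the net change is 0.203 mm (segment lengthens).

|ΔL| ≈ 0.203 mm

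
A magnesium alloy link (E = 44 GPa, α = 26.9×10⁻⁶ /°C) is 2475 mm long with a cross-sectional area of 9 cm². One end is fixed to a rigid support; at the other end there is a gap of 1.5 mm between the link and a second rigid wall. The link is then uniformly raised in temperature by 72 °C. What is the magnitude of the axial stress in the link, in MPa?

σ ≈ 58.6 MPa (compressive)

If the wall were absent the link would grow by αΔT L = 26.9×10⁻⁶ × 72 × 2475 = 4.794 mm.
This exceeds the 1.5 mm gap, so the wall pushes back. The portion of expansion that must be recovered elastically is δ_free − gap = 4.794 − 1.5 = 3.294 mm.
That suppressed elongation corresponds to σ = E·Δ/L = 44×10³ × 3.294/2475 = 58.55 MPa.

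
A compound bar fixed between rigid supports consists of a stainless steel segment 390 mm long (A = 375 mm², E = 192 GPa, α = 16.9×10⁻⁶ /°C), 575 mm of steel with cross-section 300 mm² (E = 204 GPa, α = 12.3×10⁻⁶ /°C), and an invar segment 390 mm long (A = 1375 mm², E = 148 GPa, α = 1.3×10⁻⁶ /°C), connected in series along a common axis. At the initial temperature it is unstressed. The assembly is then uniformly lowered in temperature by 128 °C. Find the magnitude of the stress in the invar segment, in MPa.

Free thermal contraction of the whole bar: Σ αᵢΔT Lᵢ = 16.9×10⁻⁶×128×390 + 12.3×10⁻⁶×128×575 + 1.3×10⁻⁶×128×390 = 1.814 mm.
The rigid supports impose zero overall length change; the single axial force P common to all segments must satisfy P Σ Lᵢ/(AᵢEᵢ) = δ_free.
The series flexibility is Σ Lᵢ/(AᵢEᵢ) = 390/(375×192×10³) + 575/(300×204×10³) + 390/(1375×148×10³) = 1.673×10⁻⁵ mm/N.
P = 1.814 / 1.673×10⁻⁵ = 108400 N = 108.4 kN, tensile.
σ_{invar} = P / A = 108400 / 1375 = 78.86 MPa.

σ ≈ 78.9 MPa (tensile)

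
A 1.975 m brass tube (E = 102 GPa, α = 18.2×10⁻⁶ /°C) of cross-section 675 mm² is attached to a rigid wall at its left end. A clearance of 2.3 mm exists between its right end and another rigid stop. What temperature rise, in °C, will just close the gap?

ΔT ≈ 64 °C

Contact occurs when the free expansion equals the gap: αΔT L = 2.3 mm.
So ΔT = g/(αL) = 2.3/(18.2×10⁻⁶ × 1975) = 63.99 °C.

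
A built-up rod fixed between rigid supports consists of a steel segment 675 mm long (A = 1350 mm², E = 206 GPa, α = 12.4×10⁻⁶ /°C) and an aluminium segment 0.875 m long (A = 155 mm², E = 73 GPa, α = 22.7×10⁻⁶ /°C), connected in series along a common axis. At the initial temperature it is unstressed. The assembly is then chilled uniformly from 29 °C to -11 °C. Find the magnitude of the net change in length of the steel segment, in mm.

With the walls removed the bar would change length by δ_free = Σ αᵢΔT Lᵢ = 12.4×10⁻⁶×40×675 + 22.7×10⁻⁶×40×875 = 1.129 mm.
Since the ends are fixed, an axial force P builds up, equal in every segment, with P · Σ Lᵢ/(AᵢEᵢ) = δ_free.
Σ Lᵢ/(AᵢEᵢ) = 675/(1350×206×10³) + 875/(155×73×10³) = 7.976×10⁻⁵ mm/N.
Hence P = δ_free / Σ(L/AE) = 1.129/7.976×10⁻⁵ = 14.16 kN (tensile).
For the steel segment, free thermal change = 12.4×10⁻⁶×40×675 = 0.3348 mm and elastic change from P = 14160×675/(1350×206×10³) = 0.03437 mm; these oppose, so the net change is 0.3 mm (segment shortens).

|ΔL| ≈ 0.3 mm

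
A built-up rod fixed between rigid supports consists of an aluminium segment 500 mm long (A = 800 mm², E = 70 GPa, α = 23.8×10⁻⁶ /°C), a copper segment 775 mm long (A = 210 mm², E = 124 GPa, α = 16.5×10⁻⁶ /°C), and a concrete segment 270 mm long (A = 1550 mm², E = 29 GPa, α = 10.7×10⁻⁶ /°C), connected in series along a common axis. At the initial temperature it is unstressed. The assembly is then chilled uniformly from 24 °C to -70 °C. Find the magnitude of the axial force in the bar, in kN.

P ≈ 58 kN (tensile)

Free thermal contraction of the whole bar: Σ αᵢΔT Lᵢ = 23.8×10⁻⁶×94×500 + 16.5×10⁻⁶×94×775 + 10.7×10⁻⁶×94×270 = 2.592 mm.
Since the ends are fixed, an axial force P builds up, equal in every segment, with P · Σ Lᵢ/(AᵢEᵢ) = δ_free.
Σ Lᵢ/(AᵢEᵢ) = 500/(800×70×10³) + 775/(210×124×10³) + 270/(1550×29×10³) = 4.47×10⁻⁵ mm/N.
P = 2.592 / 4.47×10⁻⁵ = 57990 N = 57.99 kN, tensile.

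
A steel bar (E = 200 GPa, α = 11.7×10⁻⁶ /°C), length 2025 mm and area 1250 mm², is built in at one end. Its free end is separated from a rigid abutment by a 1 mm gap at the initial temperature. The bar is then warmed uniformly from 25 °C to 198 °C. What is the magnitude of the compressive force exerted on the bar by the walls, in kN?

P ≈ 383 kN

If the wall were absent the bar would grow by αΔT L = 11.7×10⁻⁶ × 173 × 2025 = 4.099 mm.
The gap closes (δ_free > 1 mm) and the wall then resists a further 4.099 − 1 = 3.099 mm of expansion.
So σ = E(δ_free − g)/L = 200×10³ × 3.099/2025 = 306.1 MPa.
Force on the wall = σA = 306.1 × 1250 mm² = 382.6 kN.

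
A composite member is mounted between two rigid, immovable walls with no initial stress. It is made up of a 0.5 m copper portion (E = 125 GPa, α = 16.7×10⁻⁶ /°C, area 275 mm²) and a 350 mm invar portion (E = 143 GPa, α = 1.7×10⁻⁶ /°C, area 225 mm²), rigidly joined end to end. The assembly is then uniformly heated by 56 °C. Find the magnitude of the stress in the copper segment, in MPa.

Free thermal expansion of the whole bar: Σ αᵢΔT Lᵢ = 16.7×10⁻⁶×56×500 + 1.7×10⁻⁶×56×350 = 0.5009 mm.
The walls prevent any net length change, so an axial force P (same in every segment) develops. Compatibility: P · Σ Lᵢ/(AᵢEᵢ) = δ_free.
Σ Lᵢ/(AᵢEᵢ) = 500/(275×125×10³) + 350/(225×143×10³) = 2.542×10⁻⁵ mm/N.
So P = 0.5009 / 2.542×10⁻⁵ = 19.7 kN, compressive.
σ_{copper} = P / A = 19700 / 275 = 71.65 MPa.

σ ≈ 71.6 MPa (compressive)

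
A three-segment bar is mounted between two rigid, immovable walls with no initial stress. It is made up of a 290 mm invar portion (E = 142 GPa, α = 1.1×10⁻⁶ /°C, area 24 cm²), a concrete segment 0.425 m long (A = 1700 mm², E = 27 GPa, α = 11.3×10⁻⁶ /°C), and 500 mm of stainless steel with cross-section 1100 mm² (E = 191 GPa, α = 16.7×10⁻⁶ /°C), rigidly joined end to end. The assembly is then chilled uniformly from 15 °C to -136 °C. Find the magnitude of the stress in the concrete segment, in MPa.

σ ≈ 95.8 MPa (tensile)

Free thermal contraction of the whole bar: Σ αᵢΔT Lᵢ = 1.1×10⁻⁶×151×290 + 11.3×10⁻⁶×151×425 + 16.7×10⁻⁶×151×500 = 2.034 mm.
The walls prevent any net length change, so an axial force P (same in every segment) develops. Compatibility: P · Σ Lᵢ/(AᵢEᵢ) = δ_free.
Σ Lᵢ/(AᵢEᵢ) = 290/(2400×142×10³) + 425/(1700×27×10³) + 500/(1100×191×10³) = 1.249×10⁻⁵ mm/N.
Hence P = δ_free / Σ(L/AE) = 2.034/1.249×10⁻⁵ = 162.9 kN (tensile).
σ_{concrete} = P / A = 162900 / 1700 = 95.8 MPa.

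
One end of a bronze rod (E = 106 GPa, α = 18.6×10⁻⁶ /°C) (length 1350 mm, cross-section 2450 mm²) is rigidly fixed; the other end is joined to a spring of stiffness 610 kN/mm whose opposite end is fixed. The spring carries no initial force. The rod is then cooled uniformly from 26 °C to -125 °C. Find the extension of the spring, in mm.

δ ≈ 0.909 mm

Free thermal contraction: δ_free = αΔT L = 18.6×10⁻⁶ × 151 × 1350 = 3.792 mm.
Let P be the tensile force in the spring. The rod extends elastically by PL/(AE) and the spring stretches by P/k; together these equal δ_free.
P [ L/(AE) + 1/k ] = δ_free → P [ 1350/(2450×106×10³) + 1/(610×10³) ] = 3.792.
P = 3.792 / 6.838×10⁻⁶ = 554500 N.
Spring extension = P/k = 554500/(610×10³) = 0.909 mm.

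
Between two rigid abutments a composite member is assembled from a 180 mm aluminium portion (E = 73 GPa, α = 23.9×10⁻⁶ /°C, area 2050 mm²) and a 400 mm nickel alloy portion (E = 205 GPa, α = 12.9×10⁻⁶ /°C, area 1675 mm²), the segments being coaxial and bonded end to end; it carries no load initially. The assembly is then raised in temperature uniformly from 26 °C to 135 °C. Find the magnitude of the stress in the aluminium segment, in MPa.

σ ≈ 212 MPa (compressive)

If the supports were absent, the total length change would be Σ αᵢΔT Lᵢ = 23.9×10⁻⁶×109×180 + 12.9×10⁻⁶×109×400 = 1.031 mm.
The walls prevent any net length change, so an axial force P (same in every segment) develops. Compatibility: P · Σ Lᵢ/(AᵢEᵢ) = δ_free.
Σ Lᵢ/(AᵢEᵢ) = 180/(2050×73×10³) + 400/(1675×205×10³) = 2.368×10⁻⁶ mm/N.
Hence P = δ_free / Σ(L/AE) = 1.031/2.368×10⁻⁶ = 435.6 kN (compressive).
σ_{aluminium} = P / A = 435600 / 2050 = 212.5 MPa.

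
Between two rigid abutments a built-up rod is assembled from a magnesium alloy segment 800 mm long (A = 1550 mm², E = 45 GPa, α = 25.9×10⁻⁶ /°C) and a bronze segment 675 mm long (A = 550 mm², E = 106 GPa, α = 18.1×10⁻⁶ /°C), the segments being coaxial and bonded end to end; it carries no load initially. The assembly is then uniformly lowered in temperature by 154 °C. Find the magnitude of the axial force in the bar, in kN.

P ≈ 220 kN (tensile)

If the supports were absent, the total length change would be Σ αᵢΔT Lᵢ = 25.9×10⁻⁶×154×800 + 18.1×10⁻⁶×154×675 = 5.072 mm.
Since the ends are fixed, an axial force P builds up, equal in every segment, with P · Σ Lᵢ/(AᵢEᵢ) = δ_free.
Σ Lᵢ/(AᵢEᵢ) = 800/(1550×45×10³) + 675/(550×106×10³) = 2.305×10⁻⁵ mm/N.
P = 5.072 / 2.305×10⁻⁵ = 220100 N = 220.1 kN, tensile.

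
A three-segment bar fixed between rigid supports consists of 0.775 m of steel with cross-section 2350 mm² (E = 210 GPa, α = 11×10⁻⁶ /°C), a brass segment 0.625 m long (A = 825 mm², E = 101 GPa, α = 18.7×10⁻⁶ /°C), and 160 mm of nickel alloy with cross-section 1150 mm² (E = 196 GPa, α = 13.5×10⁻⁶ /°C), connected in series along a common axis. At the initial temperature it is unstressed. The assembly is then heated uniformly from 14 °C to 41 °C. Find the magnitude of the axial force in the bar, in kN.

Free thermal expansion of the whole bar: Σ αᵢΔT Lᵢ = 11×10⁻⁶×27×775 + 18.7×10⁻⁶×27×625 + 13.5×10⁻⁶×27×160 = 0.6041 mm.
Since the ends are fixed, an axial force P builds up, equal in every segment, with P · Σ Lᵢ/(AᵢEᵢ) = δ_free.
Σ Lᵢ/(AᵢEᵢ) = 775/(2350×210×10³) + 625/(825×101×10³) + 160/(1150×196×10³) = 9.781×10⁻⁶ mm/N.
So P = 0.6041 / 9.781×10⁻⁶ = 61.76 kN, compressive.

P ≈ 61.8 kN (compressive)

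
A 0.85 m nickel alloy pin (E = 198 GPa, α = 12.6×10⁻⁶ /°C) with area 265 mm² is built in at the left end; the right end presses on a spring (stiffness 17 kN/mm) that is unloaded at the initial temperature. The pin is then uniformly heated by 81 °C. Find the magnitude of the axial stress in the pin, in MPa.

If the spring were absent the pin would lengthen by αΔT L = 12.6×10⁻⁶ × 81 × 850 = 0.8675 mm.
With a force P in the spring, the elastic change of the pin is PL/(AE) and that of the spring is P/k; compatibility requires their sum to equal δ_free.
P [ L/(AE) + 1/k ] = δ_free → P [ 850/(265×198×10³) + 1/(17×10³) ] = 0.8675.
P = 0.8675 / 7.502×10⁻⁵ = 11560 N.
σ = P/A = 11560/265 = 43.63 MPa.

σ ≈ 43.6 MPa (compressive)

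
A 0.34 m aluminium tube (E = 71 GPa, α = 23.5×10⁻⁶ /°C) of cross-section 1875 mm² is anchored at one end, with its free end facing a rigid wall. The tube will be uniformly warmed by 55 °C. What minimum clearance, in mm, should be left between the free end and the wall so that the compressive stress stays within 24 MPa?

g ≈ 0.325 mm

With no wall the tube would lengthen by αΔT L = 23.5×10⁻⁶ × 55 × 340 = 0.4395 mm.
At the allowable stress the elastic shortening the wall may impose is σL/E = 24 × 340 / (71×10³) = 0.1149 mm.
So the gap has to take up the difference, g_min = δ_free − σL/E = 0.4395 − 0.1149 = 0.3245 mm.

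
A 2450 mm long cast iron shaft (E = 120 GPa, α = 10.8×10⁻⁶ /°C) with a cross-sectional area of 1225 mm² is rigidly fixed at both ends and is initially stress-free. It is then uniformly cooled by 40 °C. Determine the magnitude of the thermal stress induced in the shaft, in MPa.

With length fixed, the mechanical strain must cancel the thermal strain αΔT = 10.8×10⁻⁶ × 40 = 432×10⁻⁶.
Hence σ = E·αΔT = 120×10³ × 432×10⁻⁶ = 51.84 MPa, tensile.

σ ≈ 51.8 MPa (tensile)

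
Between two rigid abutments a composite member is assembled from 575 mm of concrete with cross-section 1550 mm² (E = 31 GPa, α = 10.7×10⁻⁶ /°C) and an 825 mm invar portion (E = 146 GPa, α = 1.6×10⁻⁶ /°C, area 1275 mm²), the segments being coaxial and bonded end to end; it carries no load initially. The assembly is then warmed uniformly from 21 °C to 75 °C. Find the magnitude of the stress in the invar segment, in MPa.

σ ≈ 19.3 MPa (compressive)

Free thermal expansion of the whole bar: Σ αᵢΔT Lᵢ = 10.7×10⁻⁶×54×575 + 1.6×10⁻⁶×54×825 = 0.4035 mm.
The walls prevent any net length change, so an axial force P (same in every segment) develops. Compatibility: P · Σ Lᵢ/(AᵢEᵢ) = δ_free.
The series flexibility is Σ Lᵢ/(AᵢEᵢ) = 575/(1550×31×10³) + 825/(1275×146×10³) = 1.64×10⁻⁵ mm/N.
So P = 0.4035 / 1.64×10⁻⁵ = 24.61 kN, compressive.
σ_{invar} = P / A = 24610 / 1275 = 19.3 MPa.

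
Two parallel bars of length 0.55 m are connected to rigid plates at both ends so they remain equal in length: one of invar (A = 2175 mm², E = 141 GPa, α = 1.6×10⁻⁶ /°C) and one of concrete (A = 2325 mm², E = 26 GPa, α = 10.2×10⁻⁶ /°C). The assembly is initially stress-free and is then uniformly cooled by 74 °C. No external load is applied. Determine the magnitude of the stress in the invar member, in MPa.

σ ≈ 14.8 MPa (compressive)

The concrete has the larger α, so on cooling it would change length more than the invar if both were free. The rigid plates force a common final length, so the concrete is put into tension and the invar into compression, with equal and opposite forces P (no external load).
Equating the net (thermal + elastic) strains gives |α₁ − α₂|·ΔT = P·[1/(A₁E₁) + 1/(A₂E₂)].
|α₁ − α₂|·ΔT = 8.6×10⁻⁶ × 74 = 0.0006364.
1/(A₁E₁) + 1/(A₂E₂) = 1/(2175×141×10³) + 1/(2325×26×10³) = 1.98×10⁻⁸ N⁻¹.
P = 0.0006364 / 1.98×10⁻⁸ = 32140 N = 32.14 kN.
σ_{invar} = P/A₁ = 32140/2175 = 14.78 MPa, compressive.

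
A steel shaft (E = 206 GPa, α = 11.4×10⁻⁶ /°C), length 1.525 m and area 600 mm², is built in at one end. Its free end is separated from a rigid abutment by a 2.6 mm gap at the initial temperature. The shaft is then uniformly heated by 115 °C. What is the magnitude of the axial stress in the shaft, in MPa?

σ ≈ 0 MPa

If the wall were absent the shaft would grow by αΔT L = 11.4×10⁻⁶ × 115 × 1525 = 1.999 mm.
This is smaller than the 2.6 mm clearance, so the shaft expands freely without reaching the stop — the stress is zero.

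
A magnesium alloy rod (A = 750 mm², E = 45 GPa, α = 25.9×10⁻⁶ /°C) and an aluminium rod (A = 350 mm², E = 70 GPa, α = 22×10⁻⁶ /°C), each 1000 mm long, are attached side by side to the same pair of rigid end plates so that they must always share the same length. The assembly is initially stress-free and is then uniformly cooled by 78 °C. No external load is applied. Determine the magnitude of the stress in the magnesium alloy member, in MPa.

Both members must finish at the same length. With the larger α, the magnesium alloy tends to over-contract; the plates restrain it, putting the magnesium alloy in tension and the aluminium in compression. With no external load the two internal forces are equal and opposite, magnitude P.
Compatibility of the two members (thermal + elastic change equal): (α₁ − α₂)ΔT = P·[1/(A₁E₁) + 1/(A₂E₂)].
|α₁ − α₂|·ΔT = 3.9×10⁻⁶ × 78 = 0.0003042.
1/(A₁E₁) + 1/(A₂E₂) = 1/(750×45×10³) + 1/(350×70×10³) = 7.045×10⁻⁸ N⁻¹.
P = 0.0003042 / 7.045×10⁻⁸ = 4318 N = 4.318 kN.
σ_{magnesium alloy} = P/A₁ = 4318/750 = 5.758 MPa, tensile.

σ ≈ 5.76 MPa (tensile)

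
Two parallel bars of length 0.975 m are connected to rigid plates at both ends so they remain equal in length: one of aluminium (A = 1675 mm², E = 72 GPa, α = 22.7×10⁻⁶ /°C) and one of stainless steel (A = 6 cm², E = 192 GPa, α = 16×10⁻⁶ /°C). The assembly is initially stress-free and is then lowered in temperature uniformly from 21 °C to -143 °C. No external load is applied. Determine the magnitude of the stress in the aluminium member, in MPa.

Both members must finish at the same length. With the larger α, the aluminium tends to over-contract; the plates restrain it, putting the aluminium in tension and the stainless steel in compression. With no external load the two internal forces are equal and opposite, magnitude P.
Equating the net (thermal + elastic) strains gives |α₁ − α₂|·ΔT = P·[1/(A₁E₁) + 1/(A₂E₂)].
|α₁ − α₂|·ΔT = 6.7×10⁻⁶ × 164 = 0.001099.
1/(A₁E₁) + 1/(A₂E₂) = 1/(1675×72×10³) + 1/(600×192×10³) = 1.697×10⁻⁸ N⁻¹.
So P = 0.001099 / 1.697×10⁻⁸ = 64.74 kN.
σ_{aluminium} = P/A₁ = 64740/1675 = 38.65 MPa, tensile.

σ ≈ 38.7 MPa (tensile)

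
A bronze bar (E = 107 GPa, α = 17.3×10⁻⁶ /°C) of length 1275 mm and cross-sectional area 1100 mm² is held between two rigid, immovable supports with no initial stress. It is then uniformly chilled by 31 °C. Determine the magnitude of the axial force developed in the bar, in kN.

Full restraint means ε = 0, so the stress is σ = EαΔT = 107×10³ × 17.3×10⁻⁶ × 31 = 57.38 MPa.
P = AEαΔT = 1100 × 107×10³ × 17.3×10⁻⁶ × 31 = 63.12 kN (tensile).

P ≈ 63.1 kN (tensile)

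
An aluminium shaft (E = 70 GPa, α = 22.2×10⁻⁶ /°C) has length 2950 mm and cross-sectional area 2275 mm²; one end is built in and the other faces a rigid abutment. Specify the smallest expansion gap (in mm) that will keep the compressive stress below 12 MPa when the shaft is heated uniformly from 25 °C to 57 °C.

With no wall the shaft would lengthen by αΔT L = 22.2×10⁻⁶ × 32 × 2950 = 2.096 mm.
At the allowable stress the elastic shortening the wall may impose is σL/E = 12 × 2950 / (70×10³) = 0.5057 mm.
So the gap has to take up the difference, g_min = δ_free − σL/E = 2.096 − 0.5057 = 1.59 mm.

g ≈ 1.59 mm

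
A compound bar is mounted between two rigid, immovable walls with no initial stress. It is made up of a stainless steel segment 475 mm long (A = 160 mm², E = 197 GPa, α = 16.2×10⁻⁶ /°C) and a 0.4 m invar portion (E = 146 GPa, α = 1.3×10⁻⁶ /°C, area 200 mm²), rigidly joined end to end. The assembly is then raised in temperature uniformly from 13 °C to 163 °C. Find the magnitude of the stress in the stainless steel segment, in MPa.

σ ≈ 268 MPa (compressive)

With the walls removed the bar would change length by δ_free = Σ αᵢΔT Lᵢ = 16.2×10⁻⁶×150×475 + 1.3×10⁻⁶×150×400 = 1.232 mm.
The walls prevent any net length change, so an axial force P (same in every segment) develops. Compatibility: P · Σ Lᵢ/(AᵢEᵢ) = δ_free.
The series flexibility is Σ Lᵢ/(AᵢEᵢ) = 475/(160×197×10³) + 400/(200×146×10³) = 2.877×10⁻⁵ mm/N.
Hence P = δ_free / Σ(L/AE) = 1.232/2.877×10⁻⁵ = 42.83 kN (compressive).
σ_{stainless steel} = P / A = 42830 / 160 = 267.7 MPa.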